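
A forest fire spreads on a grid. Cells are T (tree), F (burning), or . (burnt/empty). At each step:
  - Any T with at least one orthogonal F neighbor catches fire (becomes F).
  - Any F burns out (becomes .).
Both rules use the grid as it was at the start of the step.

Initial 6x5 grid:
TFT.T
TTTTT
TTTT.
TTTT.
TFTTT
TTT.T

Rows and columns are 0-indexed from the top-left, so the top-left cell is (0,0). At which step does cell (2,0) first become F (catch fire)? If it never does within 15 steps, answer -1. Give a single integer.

Step 1: cell (2,0)='T' (+7 fires, +2 burnt)
Step 2: cell (2,0)='T' (+8 fires, +7 burnt)
Step 3: cell (2,0)='F' (+5 fires, +8 burnt)
  -> target ignites at step 3
Step 4: cell (2,0)='.' (+3 fires, +5 burnt)
Step 5: cell (2,0)='.' (+1 fires, +3 burnt)
Step 6: cell (2,0)='.' (+0 fires, +1 burnt)
  fire out at step 6

3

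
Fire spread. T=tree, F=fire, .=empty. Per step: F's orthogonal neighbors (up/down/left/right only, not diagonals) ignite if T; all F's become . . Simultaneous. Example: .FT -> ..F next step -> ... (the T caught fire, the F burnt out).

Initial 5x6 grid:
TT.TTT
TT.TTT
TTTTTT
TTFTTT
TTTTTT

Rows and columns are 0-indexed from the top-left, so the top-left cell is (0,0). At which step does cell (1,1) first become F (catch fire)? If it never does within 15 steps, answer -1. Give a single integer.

Step 1: cell (1,1)='T' (+4 fires, +1 burnt)
Step 2: cell (1,1)='T' (+6 fires, +4 burnt)
Step 3: cell (1,1)='F' (+7 fires, +6 burnt)
  -> target ignites at step 3
Step 4: cell (1,1)='.' (+6 fires, +7 burnt)
Step 5: cell (1,1)='.' (+3 fires, +6 burnt)
Step 6: cell (1,1)='.' (+1 fires, +3 burnt)
Step 7: cell (1,1)='.' (+0 fires, +1 burnt)
  fire out at step 7

3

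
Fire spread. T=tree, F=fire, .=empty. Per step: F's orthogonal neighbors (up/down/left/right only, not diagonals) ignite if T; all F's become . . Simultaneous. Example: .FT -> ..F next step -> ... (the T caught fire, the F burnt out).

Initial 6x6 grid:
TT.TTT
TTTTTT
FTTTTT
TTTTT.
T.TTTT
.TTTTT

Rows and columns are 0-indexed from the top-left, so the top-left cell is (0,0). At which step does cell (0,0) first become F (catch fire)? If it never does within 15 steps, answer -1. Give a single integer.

Step 1: cell (0,0)='T' (+3 fires, +1 burnt)
Step 2: cell (0,0)='F' (+5 fires, +3 burnt)
  -> target ignites at step 2
Step 3: cell (0,0)='.' (+4 fires, +5 burnt)
Step 4: cell (0,0)='.' (+4 fires, +4 burnt)
Step 5: cell (0,0)='.' (+6 fires, +4 burnt)
Step 6: cell (0,0)='.' (+5 fires, +6 burnt)
Step 7: cell (0,0)='.' (+3 fires, +5 burnt)
Step 8: cell (0,0)='.' (+1 fires, +3 burnt)
Step 9: cell (0,0)='.' (+0 fires, +1 burnt)
  fire out at step 9

2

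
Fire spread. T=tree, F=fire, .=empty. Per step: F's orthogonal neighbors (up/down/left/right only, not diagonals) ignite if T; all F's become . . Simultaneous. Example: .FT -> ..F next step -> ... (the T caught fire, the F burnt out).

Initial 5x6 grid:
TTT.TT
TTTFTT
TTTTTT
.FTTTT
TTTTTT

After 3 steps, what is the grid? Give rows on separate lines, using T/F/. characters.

Step 1: 6 trees catch fire, 2 burn out
  TTT.TT
  TTF.FT
  TFTFTT
  ..FTTT
  TFTTTT
Step 2: 10 trees catch fire, 6 burn out
  TTF.FT
  TF...F
  F.F.FT
  ...FTT
  F.FTTT
Step 3: 6 trees catch fire, 10 burn out
  TF...F
  F.....
  .....F
  ....FT
  ...FTT

TF...F
F.....
.....F
....FT
...FTT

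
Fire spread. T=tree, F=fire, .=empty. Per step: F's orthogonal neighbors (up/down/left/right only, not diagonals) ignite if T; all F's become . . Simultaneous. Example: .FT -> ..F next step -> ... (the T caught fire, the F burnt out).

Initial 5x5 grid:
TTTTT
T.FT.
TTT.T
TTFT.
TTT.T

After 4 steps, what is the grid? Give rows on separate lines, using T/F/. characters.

Step 1: 6 trees catch fire, 2 burn out
  TTFTT
  T..F.
  TTF.T
  TF.F.
  TTF.T
Step 2: 5 trees catch fire, 6 burn out
  TF.FT
  T....
  TF..T
  F....
  TF..T
Step 3: 4 trees catch fire, 5 burn out
  F...F
  T....
  F...T
  .....
  F...T
Step 4: 1 trees catch fire, 4 burn out
  .....
  F....
  ....T
  .....
  ....T

.....
F....
....T
.....
....T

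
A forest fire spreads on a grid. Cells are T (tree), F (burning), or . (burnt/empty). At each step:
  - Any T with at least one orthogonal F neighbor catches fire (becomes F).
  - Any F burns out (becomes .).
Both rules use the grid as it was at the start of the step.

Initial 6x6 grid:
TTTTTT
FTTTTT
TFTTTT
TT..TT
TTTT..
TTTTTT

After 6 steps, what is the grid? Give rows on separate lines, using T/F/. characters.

Step 1: 5 trees catch fire, 2 burn out
  FTTTTT
  .FTTTT
  F.FTTT
  TF..TT
  TTTT..
  TTTTTT
Step 2: 5 trees catch fire, 5 burn out
  .FTTTT
  ..FTTT
  ...FTT
  F...TT
  TFTT..
  TTTTTT
Step 3: 6 trees catch fire, 5 burn out
  ..FTTT
  ...FTT
  ....FT
  ....TT
  F.FT..
  TFTTTT
Step 4: 7 trees catch fire, 6 burn out
  ...FTT
  ....FT
  .....F
  ....FT
  ...F..
  F.FTTT
Step 5: 4 trees catch fire, 7 burn out
  ....FT
  .....F
  ......
  .....F
  ......
  ...FTT
Step 6: 2 trees catch fire, 4 burn out
  .....F
  ......
  ......
  ......
  ......
  ....FT

.....F
......
......
......
......
....FT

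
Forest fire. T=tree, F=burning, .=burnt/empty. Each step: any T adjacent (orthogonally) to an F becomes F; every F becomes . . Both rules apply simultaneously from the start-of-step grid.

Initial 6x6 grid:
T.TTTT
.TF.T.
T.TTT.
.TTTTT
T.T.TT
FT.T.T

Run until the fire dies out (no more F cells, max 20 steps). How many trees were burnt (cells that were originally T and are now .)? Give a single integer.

Answer: 20

Derivation:
Step 1: +5 fires, +2 burnt (F count now 5)
Step 2: +3 fires, +5 burnt (F count now 3)
Step 3: +5 fires, +3 burnt (F count now 5)
Step 4: +3 fires, +5 burnt (F count now 3)
Step 5: +2 fires, +3 burnt (F count now 2)
Step 6: +1 fires, +2 burnt (F count now 1)
Step 7: +1 fires, +1 burnt (F count now 1)
Step 8: +0 fires, +1 burnt (F count now 0)
Fire out after step 8
Initially T: 23, now '.': 33
Total burnt (originally-T cells now '.'): 20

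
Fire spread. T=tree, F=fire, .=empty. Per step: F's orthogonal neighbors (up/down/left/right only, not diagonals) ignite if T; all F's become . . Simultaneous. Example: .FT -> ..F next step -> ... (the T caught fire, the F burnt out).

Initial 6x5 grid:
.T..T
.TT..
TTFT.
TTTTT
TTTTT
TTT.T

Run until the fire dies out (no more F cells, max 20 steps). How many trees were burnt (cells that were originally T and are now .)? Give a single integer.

Answer: 20

Derivation:
Step 1: +4 fires, +1 burnt (F count now 4)
Step 2: +5 fires, +4 burnt (F count now 5)
Step 3: +6 fires, +5 burnt (F count now 6)
Step 4: +3 fires, +6 burnt (F count now 3)
Step 5: +2 fires, +3 burnt (F count now 2)
Step 6: +0 fires, +2 burnt (F count now 0)
Fire out after step 6
Initially T: 21, now '.': 29
Total burnt (originally-T cells now '.'): 20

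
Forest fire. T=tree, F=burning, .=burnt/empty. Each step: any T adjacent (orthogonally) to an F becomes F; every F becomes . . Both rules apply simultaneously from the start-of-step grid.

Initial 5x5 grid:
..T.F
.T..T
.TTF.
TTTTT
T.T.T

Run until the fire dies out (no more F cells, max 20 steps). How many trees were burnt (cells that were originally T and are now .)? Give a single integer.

Answer: 12

Derivation:
Step 1: +3 fires, +2 burnt (F count now 3)
Step 2: +3 fires, +3 burnt (F count now 3)
Step 3: +4 fires, +3 burnt (F count now 4)
Step 4: +1 fires, +4 burnt (F count now 1)
Step 5: +1 fires, +1 burnt (F count now 1)
Step 6: +0 fires, +1 burnt (F count now 0)
Fire out after step 6
Initially T: 13, now '.': 24
Total burnt (originally-T cells now '.'): 12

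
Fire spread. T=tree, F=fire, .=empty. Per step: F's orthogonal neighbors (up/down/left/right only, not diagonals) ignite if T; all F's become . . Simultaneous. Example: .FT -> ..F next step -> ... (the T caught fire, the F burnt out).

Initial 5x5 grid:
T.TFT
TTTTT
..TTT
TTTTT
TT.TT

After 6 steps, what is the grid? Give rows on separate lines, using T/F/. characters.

Step 1: 3 trees catch fire, 1 burn out
  T.F.F
  TTTFT
  ..TTT
  TTTTT
  TT.TT
Step 2: 3 trees catch fire, 3 burn out
  T....
  TTF.F
  ..TFT
  TTTTT
  TT.TT
Step 3: 4 trees catch fire, 3 burn out
  T....
  TF...
  ..F.F
  TTTFT
  TT.TT
Step 4: 4 trees catch fire, 4 burn out
  T....
  F....
  .....
  TTF.F
  TT.FT
Step 5: 3 trees catch fire, 4 burn out
  F....
  .....
  .....
  TF...
  TT..F
Step 6: 2 trees catch fire, 3 burn out
  .....
  .....
  .....
  F....
  TF...

.....
.....
.....
F....
TF...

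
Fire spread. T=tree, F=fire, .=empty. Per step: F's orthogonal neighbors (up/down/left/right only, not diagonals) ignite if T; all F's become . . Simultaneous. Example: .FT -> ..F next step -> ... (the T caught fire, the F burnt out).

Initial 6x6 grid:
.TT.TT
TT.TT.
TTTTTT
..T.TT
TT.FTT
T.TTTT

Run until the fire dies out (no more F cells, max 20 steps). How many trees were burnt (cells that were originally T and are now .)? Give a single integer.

Step 1: +2 fires, +1 burnt (F count now 2)
Step 2: +4 fires, +2 burnt (F count now 4)
Step 3: +3 fires, +4 burnt (F count now 3)
Step 4: +3 fires, +3 burnt (F count now 3)
Step 5: +3 fires, +3 burnt (F count now 3)
Step 6: +3 fires, +3 burnt (F count now 3)
Step 7: +2 fires, +3 burnt (F count now 2)
Step 8: +2 fires, +2 burnt (F count now 2)
Step 9: +1 fires, +2 burnt (F count now 1)
Step 10: +0 fires, +1 burnt (F count now 0)
Fire out after step 10
Initially T: 26, now '.': 33
Total burnt (originally-T cells now '.'): 23

Answer: 23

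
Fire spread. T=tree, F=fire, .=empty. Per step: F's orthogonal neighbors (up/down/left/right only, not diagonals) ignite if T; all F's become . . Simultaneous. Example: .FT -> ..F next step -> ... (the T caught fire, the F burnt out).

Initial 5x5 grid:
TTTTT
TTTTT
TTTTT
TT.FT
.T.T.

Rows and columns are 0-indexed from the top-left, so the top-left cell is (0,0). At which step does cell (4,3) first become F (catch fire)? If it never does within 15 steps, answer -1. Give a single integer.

Step 1: cell (4,3)='F' (+3 fires, +1 burnt)
  -> target ignites at step 1
Step 2: cell (4,3)='.' (+3 fires, +3 burnt)
Step 3: cell (4,3)='.' (+4 fires, +3 burnt)
Step 4: cell (4,3)='.' (+5 fires, +4 burnt)
Step 5: cell (4,3)='.' (+4 fires, +5 burnt)
Step 6: cell (4,3)='.' (+1 fires, +4 burnt)
Step 7: cell (4,3)='.' (+0 fires, +1 burnt)
  fire out at step 7

1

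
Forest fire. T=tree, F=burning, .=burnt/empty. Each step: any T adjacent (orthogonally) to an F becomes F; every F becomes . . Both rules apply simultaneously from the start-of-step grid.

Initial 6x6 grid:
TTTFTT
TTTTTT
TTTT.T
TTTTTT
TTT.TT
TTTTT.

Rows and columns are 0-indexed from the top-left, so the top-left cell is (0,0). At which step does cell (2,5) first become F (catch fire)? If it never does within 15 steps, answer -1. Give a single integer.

Step 1: cell (2,5)='T' (+3 fires, +1 burnt)
Step 2: cell (2,5)='T' (+5 fires, +3 burnt)
Step 3: cell (2,5)='T' (+5 fires, +5 burnt)
Step 4: cell (2,5)='F' (+5 fires, +5 burnt)
  -> target ignites at step 4
Step 5: cell (2,5)='.' (+5 fires, +5 burnt)
Step 6: cell (2,5)='.' (+5 fires, +5 burnt)
Step 7: cell (2,5)='.' (+3 fires, +5 burnt)
Step 8: cell (2,5)='.' (+1 fires, +3 burnt)
Step 9: cell (2,5)='.' (+0 fires, +1 burnt)
  fire out at step 9

4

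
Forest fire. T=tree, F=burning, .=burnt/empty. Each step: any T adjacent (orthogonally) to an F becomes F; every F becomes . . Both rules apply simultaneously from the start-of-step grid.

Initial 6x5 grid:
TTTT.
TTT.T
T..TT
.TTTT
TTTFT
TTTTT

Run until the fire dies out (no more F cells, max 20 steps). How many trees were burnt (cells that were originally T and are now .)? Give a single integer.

Answer: 16

Derivation:
Step 1: +4 fires, +1 burnt (F count now 4)
Step 2: +6 fires, +4 burnt (F count now 6)
Step 3: +4 fires, +6 burnt (F count now 4)
Step 4: +2 fires, +4 burnt (F count now 2)
Step 5: +0 fires, +2 burnt (F count now 0)
Fire out after step 5
Initially T: 24, now '.': 22
Total burnt (originally-T cells now '.'): 16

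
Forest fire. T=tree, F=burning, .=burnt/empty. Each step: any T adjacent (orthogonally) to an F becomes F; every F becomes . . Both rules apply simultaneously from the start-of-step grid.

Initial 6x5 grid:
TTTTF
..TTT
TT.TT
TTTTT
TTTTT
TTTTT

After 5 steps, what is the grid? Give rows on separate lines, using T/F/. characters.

Step 1: 2 trees catch fire, 1 burn out
  TTTF.
  ..TTF
  TT.TT
  TTTTT
  TTTTT
  TTTTT
Step 2: 3 trees catch fire, 2 burn out
  TTF..
  ..TF.
  TT.TF
  TTTTT
  TTTTT
  TTTTT
Step 3: 4 trees catch fire, 3 burn out
  TF...
  ..F..
  TT.F.
  TTTTF
  TTTTT
  TTTTT
Step 4: 3 trees catch fire, 4 burn out
  F....
  .....
  TT...
  TTTF.
  TTTTF
  TTTTT
Step 5: 3 trees catch fire, 3 burn out
  .....
  .....
  TT...
  TTF..
  TTTF.
  TTTTF

.....
.....
TT...
TTF..
TTTF.
TTTTF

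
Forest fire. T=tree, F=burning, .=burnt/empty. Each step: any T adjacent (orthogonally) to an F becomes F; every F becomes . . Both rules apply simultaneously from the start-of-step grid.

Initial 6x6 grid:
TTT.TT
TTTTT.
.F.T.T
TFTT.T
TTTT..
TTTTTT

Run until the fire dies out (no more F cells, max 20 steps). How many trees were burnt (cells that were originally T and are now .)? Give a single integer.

Step 1: +4 fires, +2 burnt (F count now 4)
Step 2: +7 fires, +4 burnt (F count now 7)
Step 3: +7 fires, +7 burnt (F count now 7)
Step 4: +2 fires, +7 burnt (F count now 2)
Step 5: +2 fires, +2 burnt (F count now 2)
Step 6: +2 fires, +2 burnt (F count now 2)
Step 7: +0 fires, +2 burnt (F count now 0)
Fire out after step 7
Initially T: 26, now '.': 34
Total burnt (originally-T cells now '.'): 24

Answer: 24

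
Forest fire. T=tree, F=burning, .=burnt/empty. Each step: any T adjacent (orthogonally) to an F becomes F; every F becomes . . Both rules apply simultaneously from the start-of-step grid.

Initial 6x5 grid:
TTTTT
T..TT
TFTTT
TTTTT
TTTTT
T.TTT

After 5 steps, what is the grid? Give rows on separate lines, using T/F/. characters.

Step 1: 3 trees catch fire, 1 burn out
  TTTTT
  T..TT
  F.FTT
  TFTTT
  TTTTT
  T.TTT
Step 2: 5 trees catch fire, 3 burn out
  TTTTT
  F..TT
  ...FT
  F.FTT
  TFTTT
  T.TTT
Step 3: 6 trees catch fire, 5 burn out
  FTTTT
  ...FT
  ....F
  ...FT
  F.FTT
  T.TTT
Step 4: 7 trees catch fire, 6 burn out
  .FTFT
  ....F
  .....
  ....F
  ...FT
  F.FTT
Step 5: 4 trees catch fire, 7 burn out
  ..F.F
  .....
  .....
  .....
  ....F
  ...FT

..F.F
.....
.....
.....
....F
...FT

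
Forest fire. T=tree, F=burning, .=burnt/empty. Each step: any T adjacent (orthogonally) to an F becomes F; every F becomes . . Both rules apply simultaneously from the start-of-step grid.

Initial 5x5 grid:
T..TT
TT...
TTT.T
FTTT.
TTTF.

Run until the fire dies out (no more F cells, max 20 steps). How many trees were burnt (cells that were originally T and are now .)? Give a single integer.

Step 1: +5 fires, +2 burnt (F count now 5)
Step 2: +4 fires, +5 burnt (F count now 4)
Step 3: +3 fires, +4 burnt (F count now 3)
Step 4: +0 fires, +3 burnt (F count now 0)
Fire out after step 4
Initially T: 15, now '.': 22
Total burnt (originally-T cells now '.'): 12

Answer: 12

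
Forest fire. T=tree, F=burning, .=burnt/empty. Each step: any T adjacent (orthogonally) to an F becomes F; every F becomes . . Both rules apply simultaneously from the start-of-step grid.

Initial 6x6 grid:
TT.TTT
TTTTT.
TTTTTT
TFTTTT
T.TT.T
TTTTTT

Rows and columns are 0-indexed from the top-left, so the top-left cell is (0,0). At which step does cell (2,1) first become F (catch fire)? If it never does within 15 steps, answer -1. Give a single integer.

Step 1: cell (2,1)='F' (+3 fires, +1 burnt)
  -> target ignites at step 1
Step 2: cell (2,1)='.' (+6 fires, +3 burnt)
Step 3: cell (2,1)='.' (+8 fires, +6 burnt)
Step 4: cell (2,1)='.' (+6 fires, +8 burnt)
Step 5: cell (2,1)='.' (+5 fires, +6 burnt)
Step 6: cell (2,1)='.' (+2 fires, +5 burnt)
Step 7: cell (2,1)='.' (+1 fires, +2 burnt)
Step 8: cell (2,1)='.' (+0 fires, +1 burnt)
  fire out at step 8

1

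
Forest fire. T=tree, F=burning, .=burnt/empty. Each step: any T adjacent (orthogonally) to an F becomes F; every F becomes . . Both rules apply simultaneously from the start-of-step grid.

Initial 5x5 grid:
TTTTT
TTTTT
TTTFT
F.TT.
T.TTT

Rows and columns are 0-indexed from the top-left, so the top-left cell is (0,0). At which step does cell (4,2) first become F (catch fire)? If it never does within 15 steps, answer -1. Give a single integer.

Step 1: cell (4,2)='T' (+6 fires, +2 burnt)
Step 2: cell (4,2)='T' (+7 fires, +6 burnt)
Step 3: cell (4,2)='F' (+6 fires, +7 burnt)
  -> target ignites at step 3
Step 4: cell (4,2)='.' (+1 fires, +6 burnt)
Step 5: cell (4,2)='.' (+0 fires, +1 burnt)
  fire out at step 5

3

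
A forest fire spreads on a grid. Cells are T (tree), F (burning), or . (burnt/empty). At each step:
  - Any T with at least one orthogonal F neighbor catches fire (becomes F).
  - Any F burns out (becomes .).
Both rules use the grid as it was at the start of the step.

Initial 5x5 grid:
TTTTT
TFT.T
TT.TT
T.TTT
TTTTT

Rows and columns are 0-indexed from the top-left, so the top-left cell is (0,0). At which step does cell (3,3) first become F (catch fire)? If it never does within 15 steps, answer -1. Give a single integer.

Step 1: cell (3,3)='T' (+4 fires, +1 burnt)
Step 2: cell (3,3)='T' (+3 fires, +4 burnt)
Step 3: cell (3,3)='T' (+2 fires, +3 burnt)
Step 4: cell (3,3)='T' (+2 fires, +2 burnt)
Step 5: cell (3,3)='T' (+2 fires, +2 burnt)
Step 6: cell (3,3)='T' (+2 fires, +2 burnt)
Step 7: cell (3,3)='T' (+4 fires, +2 burnt)
Step 8: cell (3,3)='F' (+2 fires, +4 burnt)
  -> target ignites at step 8
Step 9: cell (3,3)='.' (+0 fires, +2 burnt)
  fire out at step 9

8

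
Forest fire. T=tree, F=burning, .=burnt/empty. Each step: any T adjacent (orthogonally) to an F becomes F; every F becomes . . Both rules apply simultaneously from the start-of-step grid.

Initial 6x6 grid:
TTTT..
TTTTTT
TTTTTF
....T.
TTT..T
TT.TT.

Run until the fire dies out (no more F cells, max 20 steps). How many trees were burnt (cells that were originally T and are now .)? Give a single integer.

Step 1: +2 fires, +1 burnt (F count now 2)
Step 2: +3 fires, +2 burnt (F count now 3)
Step 3: +2 fires, +3 burnt (F count now 2)
Step 4: +3 fires, +2 burnt (F count now 3)
Step 5: +3 fires, +3 burnt (F count now 3)
Step 6: +2 fires, +3 burnt (F count now 2)
Step 7: +1 fires, +2 burnt (F count now 1)
Step 8: +0 fires, +1 burnt (F count now 0)
Fire out after step 8
Initially T: 24, now '.': 28
Total burnt (originally-T cells now '.'): 16

Answer: 16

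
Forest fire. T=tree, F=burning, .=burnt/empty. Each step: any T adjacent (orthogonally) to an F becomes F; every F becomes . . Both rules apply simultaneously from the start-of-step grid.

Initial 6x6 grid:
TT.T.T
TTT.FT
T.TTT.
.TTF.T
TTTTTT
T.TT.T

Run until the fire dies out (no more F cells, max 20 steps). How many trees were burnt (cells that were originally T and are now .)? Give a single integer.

Answer: 24

Derivation:
Step 1: +5 fires, +2 burnt (F count now 5)
Step 2: +6 fires, +5 burnt (F count now 6)
Step 3: +4 fires, +6 burnt (F count now 4)
Step 4: +4 fires, +4 burnt (F count now 4)
Step 5: +3 fires, +4 burnt (F count now 3)
Step 6: +2 fires, +3 burnt (F count now 2)
Step 7: +0 fires, +2 burnt (F count now 0)
Fire out after step 7
Initially T: 25, now '.': 35
Total burnt (originally-T cells now '.'): 24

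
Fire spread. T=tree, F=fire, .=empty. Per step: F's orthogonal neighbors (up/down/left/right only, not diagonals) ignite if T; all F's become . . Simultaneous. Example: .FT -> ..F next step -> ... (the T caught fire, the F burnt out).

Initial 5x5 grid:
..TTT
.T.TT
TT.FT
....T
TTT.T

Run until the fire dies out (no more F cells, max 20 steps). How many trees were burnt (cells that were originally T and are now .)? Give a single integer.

Step 1: +2 fires, +1 burnt (F count now 2)
Step 2: +3 fires, +2 burnt (F count now 3)
Step 3: +3 fires, +3 burnt (F count now 3)
Step 4: +0 fires, +3 burnt (F count now 0)
Fire out after step 4
Initially T: 14, now '.': 19
Total burnt (originally-T cells now '.'): 8

Answer: 8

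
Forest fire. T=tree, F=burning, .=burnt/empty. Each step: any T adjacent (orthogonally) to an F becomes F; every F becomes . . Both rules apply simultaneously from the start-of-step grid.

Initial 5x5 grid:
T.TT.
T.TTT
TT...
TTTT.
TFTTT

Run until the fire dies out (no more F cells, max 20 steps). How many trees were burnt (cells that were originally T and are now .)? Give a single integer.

Answer: 12

Derivation:
Step 1: +3 fires, +1 burnt (F count now 3)
Step 2: +4 fires, +3 burnt (F count now 4)
Step 3: +3 fires, +4 burnt (F count now 3)
Step 4: +1 fires, +3 burnt (F count now 1)
Step 5: +1 fires, +1 burnt (F count now 1)
Step 6: +0 fires, +1 burnt (F count now 0)
Fire out after step 6
Initially T: 17, now '.': 20
Total burnt (originally-T cells now '.'): 12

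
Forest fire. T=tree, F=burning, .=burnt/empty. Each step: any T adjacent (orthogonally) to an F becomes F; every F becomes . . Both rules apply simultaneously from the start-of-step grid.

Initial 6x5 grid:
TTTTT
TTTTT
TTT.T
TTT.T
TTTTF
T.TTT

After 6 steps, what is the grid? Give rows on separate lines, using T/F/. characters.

Step 1: 3 trees catch fire, 1 burn out
  TTTTT
  TTTTT
  TTT.T
  TTT.F
  TTTF.
  T.TTF
Step 2: 3 trees catch fire, 3 burn out
  TTTTT
  TTTTT
  TTT.F
  TTT..
  TTF..
  T.TF.
Step 3: 4 trees catch fire, 3 burn out
  TTTTT
  TTTTF
  TTT..
  TTF..
  TF...
  T.F..
Step 4: 5 trees catch fire, 4 burn out
  TTTTF
  TTTF.
  TTF..
  TF...
  F....
  T....
Step 5: 5 trees catch fire, 5 burn out
  TTTF.
  TTF..
  TF...
  F....
  .....
  F....
Step 6: 3 trees catch fire, 5 burn out
  TTF..
  TF...
  F....
  .....
  .....
  .....

TTF..
TF...
F....
.....
.....
.....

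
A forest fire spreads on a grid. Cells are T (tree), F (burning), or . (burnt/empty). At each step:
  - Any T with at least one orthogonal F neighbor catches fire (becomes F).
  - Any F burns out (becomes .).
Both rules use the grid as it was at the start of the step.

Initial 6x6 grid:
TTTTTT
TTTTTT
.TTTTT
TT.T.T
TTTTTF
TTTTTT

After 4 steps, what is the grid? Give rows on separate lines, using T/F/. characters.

Step 1: 3 trees catch fire, 1 burn out
  TTTTTT
  TTTTTT
  .TTTTT
  TT.T.F
  TTTTF.
  TTTTTF
Step 2: 3 trees catch fire, 3 burn out
  TTTTTT
  TTTTTT
  .TTTTF
  TT.T..
  TTTF..
  TTTTF.
Step 3: 5 trees catch fire, 3 burn out
  TTTTTT
  TTTTTF
  .TTTF.
  TT.F..
  TTF...
  TTTF..
Step 4: 5 trees catch fire, 5 burn out
  TTTTTF
  TTTTF.
  .TTF..
  TT....
  TF....
  TTF...

TTTTTF
TTTTF.
.TTF..
TT....
TF....
TTF...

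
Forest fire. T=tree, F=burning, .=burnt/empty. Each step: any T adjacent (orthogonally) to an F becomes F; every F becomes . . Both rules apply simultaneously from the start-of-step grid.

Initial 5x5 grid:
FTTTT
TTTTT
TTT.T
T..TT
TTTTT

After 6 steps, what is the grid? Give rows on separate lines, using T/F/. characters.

Step 1: 2 trees catch fire, 1 burn out
  .FTTT
  FTTTT
  TTT.T
  T..TT
  TTTTT
Step 2: 3 trees catch fire, 2 burn out
  ..FTT
  .FTTT
  FTT.T
  T..TT
  TTTTT
Step 3: 4 trees catch fire, 3 burn out
  ...FT
  ..FTT
  .FT.T
  F..TT
  TTTTT
Step 4: 4 trees catch fire, 4 burn out
  ....F
  ...FT
  ..F.T
  ...TT
  FTTTT
Step 5: 2 trees catch fire, 4 burn out
  .....
  ....F
  ....T
  ...TT
  .FTTT
Step 6: 2 trees catch fire, 2 burn out
  .....
  .....
  ....F
  ...TT
  ..FTT

.....
.....
....F
...TT
..FTT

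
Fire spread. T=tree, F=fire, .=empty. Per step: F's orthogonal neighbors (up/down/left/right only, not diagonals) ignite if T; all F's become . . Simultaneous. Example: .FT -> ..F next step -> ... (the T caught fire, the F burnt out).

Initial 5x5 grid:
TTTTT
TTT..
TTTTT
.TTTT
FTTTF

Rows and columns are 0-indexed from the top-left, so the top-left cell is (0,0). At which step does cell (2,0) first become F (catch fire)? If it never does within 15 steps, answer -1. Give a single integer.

Step 1: cell (2,0)='T' (+3 fires, +2 burnt)
Step 2: cell (2,0)='T' (+4 fires, +3 burnt)
Step 3: cell (2,0)='T' (+3 fires, +4 burnt)
Step 4: cell (2,0)='F' (+3 fires, +3 burnt)
  -> target ignites at step 4
Step 5: cell (2,0)='.' (+3 fires, +3 burnt)
Step 6: cell (2,0)='.' (+2 fires, +3 burnt)
Step 7: cell (2,0)='.' (+1 fires, +2 burnt)
Step 8: cell (2,0)='.' (+1 fires, +1 burnt)
Step 9: cell (2,0)='.' (+0 fires, +1 burnt)
  fire out at step 9

4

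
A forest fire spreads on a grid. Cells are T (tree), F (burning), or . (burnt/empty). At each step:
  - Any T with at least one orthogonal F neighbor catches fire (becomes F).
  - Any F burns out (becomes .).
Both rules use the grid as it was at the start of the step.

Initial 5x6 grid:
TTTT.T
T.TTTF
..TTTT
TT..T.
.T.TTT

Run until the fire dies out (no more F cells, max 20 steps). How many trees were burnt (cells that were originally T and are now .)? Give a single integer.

Answer: 17

Derivation:
Step 1: +3 fires, +1 burnt (F count now 3)
Step 2: +2 fires, +3 burnt (F count now 2)
Step 3: +4 fires, +2 burnt (F count now 4)
Step 4: +3 fires, +4 burnt (F count now 3)
Step 5: +3 fires, +3 burnt (F count now 3)
Step 6: +1 fires, +3 burnt (F count now 1)
Step 7: +1 fires, +1 burnt (F count now 1)
Step 8: +0 fires, +1 burnt (F count now 0)
Fire out after step 8
Initially T: 20, now '.': 27
Total burnt (originally-T cells now '.'): 17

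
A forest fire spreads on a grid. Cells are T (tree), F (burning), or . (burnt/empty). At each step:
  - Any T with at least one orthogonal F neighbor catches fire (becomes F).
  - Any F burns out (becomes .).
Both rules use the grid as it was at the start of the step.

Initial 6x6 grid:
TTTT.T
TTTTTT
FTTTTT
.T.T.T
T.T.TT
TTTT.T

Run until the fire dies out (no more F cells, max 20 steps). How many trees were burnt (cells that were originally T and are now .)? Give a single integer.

Step 1: +2 fires, +1 burnt (F count now 2)
Step 2: +4 fires, +2 burnt (F count now 4)
Step 3: +3 fires, +4 burnt (F count now 3)
Step 4: +4 fires, +3 burnt (F count now 4)
Step 5: +3 fires, +4 burnt (F count now 3)
Step 6: +2 fires, +3 burnt (F count now 2)
Step 7: +2 fires, +2 burnt (F count now 2)
Step 8: +2 fires, +2 burnt (F count now 2)
Step 9: +0 fires, +2 burnt (F count now 0)
Fire out after step 9
Initially T: 28, now '.': 30
Total burnt (originally-T cells now '.'): 22

Answer: 22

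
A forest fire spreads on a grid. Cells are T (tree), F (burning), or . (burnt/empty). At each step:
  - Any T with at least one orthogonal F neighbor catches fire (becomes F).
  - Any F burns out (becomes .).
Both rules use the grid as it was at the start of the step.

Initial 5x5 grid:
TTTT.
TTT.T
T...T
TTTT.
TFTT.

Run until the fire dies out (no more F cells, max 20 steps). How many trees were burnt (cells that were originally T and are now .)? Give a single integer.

Step 1: +3 fires, +1 burnt (F count now 3)
Step 2: +3 fires, +3 burnt (F count now 3)
Step 3: +2 fires, +3 burnt (F count now 2)
Step 4: +1 fires, +2 burnt (F count now 1)
Step 5: +2 fires, +1 burnt (F count now 2)
Step 6: +2 fires, +2 burnt (F count now 2)
Step 7: +1 fires, +2 burnt (F count now 1)
Step 8: +1 fires, +1 burnt (F count now 1)
Step 9: +0 fires, +1 burnt (F count now 0)
Fire out after step 9
Initially T: 17, now '.': 23
Total burnt (originally-T cells now '.'): 15

Answer: 15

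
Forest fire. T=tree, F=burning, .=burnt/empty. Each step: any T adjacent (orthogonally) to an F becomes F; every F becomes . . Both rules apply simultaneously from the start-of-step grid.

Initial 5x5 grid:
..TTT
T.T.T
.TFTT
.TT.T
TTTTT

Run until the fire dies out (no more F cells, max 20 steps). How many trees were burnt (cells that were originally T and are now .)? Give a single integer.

Answer: 16

Derivation:
Step 1: +4 fires, +1 burnt (F count now 4)
Step 2: +4 fires, +4 burnt (F count now 4)
Step 3: +5 fires, +4 burnt (F count now 5)
Step 4: +3 fires, +5 burnt (F count now 3)
Step 5: +0 fires, +3 burnt (F count now 0)
Fire out after step 5
Initially T: 17, now '.': 24
Total burnt (originally-T cells now '.'): 16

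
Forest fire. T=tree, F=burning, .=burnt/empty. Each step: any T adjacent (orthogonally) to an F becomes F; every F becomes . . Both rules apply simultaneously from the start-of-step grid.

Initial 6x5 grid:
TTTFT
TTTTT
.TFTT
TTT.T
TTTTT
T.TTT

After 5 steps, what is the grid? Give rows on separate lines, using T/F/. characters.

Step 1: 7 trees catch fire, 2 burn out
  TTF.F
  TTFFT
  .F.FT
  TTF.T
  TTTTT
  T.TTT
Step 2: 6 trees catch fire, 7 burn out
  TF...
  TF..F
  ....F
  TF..T
  TTFTT
  T.TTT
Step 3: 7 trees catch fire, 6 burn out
  F....
  F....
  .....
  F...F
  TF.FT
  T.FTT
Step 4: 3 trees catch fire, 7 burn out
  .....
  .....
  .....
  .....
  F...F
  T..FT
Step 5: 2 trees catch fire, 3 burn out
  .....
  .....
  .....
  .....
  .....
  F...F

.....
.....
.....
.....
.....
F...F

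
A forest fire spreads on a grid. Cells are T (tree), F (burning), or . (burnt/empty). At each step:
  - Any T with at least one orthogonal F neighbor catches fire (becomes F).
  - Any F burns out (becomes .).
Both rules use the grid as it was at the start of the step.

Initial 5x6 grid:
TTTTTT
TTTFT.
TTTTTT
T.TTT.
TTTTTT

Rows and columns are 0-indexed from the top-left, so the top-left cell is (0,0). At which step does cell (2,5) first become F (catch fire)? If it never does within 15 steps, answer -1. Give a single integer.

Step 1: cell (2,5)='T' (+4 fires, +1 burnt)
Step 2: cell (2,5)='T' (+6 fires, +4 burnt)
Step 3: cell (2,5)='F' (+8 fires, +6 burnt)
  -> target ignites at step 3
Step 4: cell (2,5)='.' (+4 fires, +8 burnt)
Step 5: cell (2,5)='.' (+3 fires, +4 burnt)
Step 6: cell (2,5)='.' (+1 fires, +3 burnt)
Step 7: cell (2,5)='.' (+0 fires, +1 burnt)
  fire out at step 7

3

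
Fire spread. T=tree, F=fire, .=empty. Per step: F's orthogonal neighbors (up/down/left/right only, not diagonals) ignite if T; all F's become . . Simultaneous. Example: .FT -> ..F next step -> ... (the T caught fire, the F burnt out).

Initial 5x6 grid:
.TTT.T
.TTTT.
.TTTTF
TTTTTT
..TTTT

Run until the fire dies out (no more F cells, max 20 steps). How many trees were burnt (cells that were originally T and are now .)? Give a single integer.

Answer: 21

Derivation:
Step 1: +2 fires, +1 burnt (F count now 2)
Step 2: +4 fires, +2 burnt (F count now 4)
Step 3: +4 fires, +4 burnt (F count now 4)
Step 4: +5 fires, +4 burnt (F count now 5)
Step 5: +4 fires, +5 burnt (F count now 4)
Step 6: +2 fires, +4 burnt (F count now 2)
Step 7: +0 fires, +2 burnt (F count now 0)
Fire out after step 7
Initially T: 22, now '.': 29
Total burnt (originally-T cells now '.'): 21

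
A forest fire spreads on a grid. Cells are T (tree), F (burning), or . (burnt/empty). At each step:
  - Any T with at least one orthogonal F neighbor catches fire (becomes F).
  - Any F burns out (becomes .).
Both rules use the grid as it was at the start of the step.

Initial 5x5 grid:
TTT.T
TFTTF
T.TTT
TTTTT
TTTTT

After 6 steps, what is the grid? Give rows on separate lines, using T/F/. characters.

Step 1: 6 trees catch fire, 2 burn out
  TFT.F
  F.FF.
  T.TTF
  TTTTT
  TTTTT
Step 2: 6 trees catch fire, 6 burn out
  F.F..
  .....
  F.FF.
  TTTTF
  TTTTT
Step 3: 4 trees catch fire, 6 burn out
  .....
  .....
  .....
  FTFF.
  TTTTF
Step 4: 4 trees catch fire, 4 burn out
  .....
  .....
  .....
  .F...
  FTFF.
Step 5: 1 trees catch fire, 4 burn out
  .....
  .....
  .....
  .....
  .F...
Step 6: 0 trees catch fire, 1 burn out
  .....
  .....
  .....
  .....
  .....

.....
.....
.....
.....
.....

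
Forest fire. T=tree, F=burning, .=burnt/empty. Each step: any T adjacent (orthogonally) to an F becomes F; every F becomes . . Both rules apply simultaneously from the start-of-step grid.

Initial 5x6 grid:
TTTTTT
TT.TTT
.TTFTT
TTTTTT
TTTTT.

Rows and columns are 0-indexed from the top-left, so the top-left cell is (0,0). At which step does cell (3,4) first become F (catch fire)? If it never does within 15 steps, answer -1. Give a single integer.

Step 1: cell (3,4)='T' (+4 fires, +1 burnt)
Step 2: cell (3,4)='F' (+7 fires, +4 burnt)
  -> target ignites at step 2
Step 3: cell (3,4)='.' (+8 fires, +7 burnt)
Step 4: cell (3,4)='.' (+5 fires, +8 burnt)
Step 5: cell (3,4)='.' (+2 fires, +5 burnt)
Step 6: cell (3,4)='.' (+0 fires, +2 burnt)
  fire out at step 6

2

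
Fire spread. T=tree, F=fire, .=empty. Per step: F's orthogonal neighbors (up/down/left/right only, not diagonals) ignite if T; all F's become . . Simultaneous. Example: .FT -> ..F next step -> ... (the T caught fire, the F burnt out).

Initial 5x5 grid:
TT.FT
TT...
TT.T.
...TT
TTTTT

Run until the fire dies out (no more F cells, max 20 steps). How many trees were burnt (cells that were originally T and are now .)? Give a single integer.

Answer: 1

Derivation:
Step 1: +1 fires, +1 burnt (F count now 1)
Step 2: +0 fires, +1 burnt (F count now 0)
Fire out after step 2
Initially T: 15, now '.': 11
Total burnt (originally-T cells now '.'): 1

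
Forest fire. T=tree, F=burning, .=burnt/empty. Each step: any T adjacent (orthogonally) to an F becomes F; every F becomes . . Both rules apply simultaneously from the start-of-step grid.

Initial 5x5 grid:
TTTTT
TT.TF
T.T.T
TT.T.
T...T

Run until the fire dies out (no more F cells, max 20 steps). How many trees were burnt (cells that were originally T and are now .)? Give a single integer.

Answer: 13

Derivation:
Step 1: +3 fires, +1 burnt (F count now 3)
Step 2: +1 fires, +3 burnt (F count now 1)
Step 3: +1 fires, +1 burnt (F count now 1)
Step 4: +1 fires, +1 burnt (F count now 1)
Step 5: +2 fires, +1 burnt (F count now 2)
Step 6: +1 fires, +2 burnt (F count now 1)
Step 7: +1 fires, +1 burnt (F count now 1)
Step 8: +1 fires, +1 burnt (F count now 1)
Step 9: +2 fires, +1 burnt (F count now 2)
Step 10: +0 fires, +2 burnt (F count now 0)
Fire out after step 10
Initially T: 16, now '.': 22
Total burnt (originally-T cells now '.'): 13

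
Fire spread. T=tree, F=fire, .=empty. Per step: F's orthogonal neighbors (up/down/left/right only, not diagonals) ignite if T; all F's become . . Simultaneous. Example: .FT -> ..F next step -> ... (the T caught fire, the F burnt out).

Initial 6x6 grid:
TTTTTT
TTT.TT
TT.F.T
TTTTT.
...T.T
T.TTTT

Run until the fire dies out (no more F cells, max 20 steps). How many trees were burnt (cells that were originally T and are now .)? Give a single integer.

Step 1: +1 fires, +1 burnt (F count now 1)
Step 2: +3 fires, +1 burnt (F count now 3)
Step 3: +2 fires, +3 burnt (F count now 2)
Step 4: +4 fires, +2 burnt (F count now 4)
Step 5: +3 fires, +4 burnt (F count now 3)
Step 6: +4 fires, +3 burnt (F count now 4)
Step 7: +2 fires, +4 burnt (F count now 2)
Step 8: +1 fires, +2 burnt (F count now 1)
Step 9: +1 fires, +1 burnt (F count now 1)
Step 10: +2 fires, +1 burnt (F count now 2)
Step 11: +1 fires, +2 burnt (F count now 1)
Step 12: +1 fires, +1 burnt (F count now 1)
Step 13: +0 fires, +1 burnt (F count now 0)
Fire out after step 13
Initially T: 26, now '.': 35
Total burnt (originally-T cells now '.'): 25

Answer: 25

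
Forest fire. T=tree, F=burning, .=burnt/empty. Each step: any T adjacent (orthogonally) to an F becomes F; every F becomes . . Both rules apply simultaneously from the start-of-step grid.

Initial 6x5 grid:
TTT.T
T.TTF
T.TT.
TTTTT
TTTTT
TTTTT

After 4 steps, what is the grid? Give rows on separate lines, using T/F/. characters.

Step 1: 2 trees catch fire, 1 burn out
  TTT.F
  T.TF.
  T.TT.
  TTTTT
  TTTTT
  TTTTT
Step 2: 2 trees catch fire, 2 burn out
  TTT..
  T.F..
  T.TF.
  TTTTT
  TTTTT
  TTTTT
Step 3: 3 trees catch fire, 2 burn out
  TTF..
  T....
  T.F..
  TTTFT
  TTTTT
  TTTTT
Step 4: 4 trees catch fire, 3 burn out
  TF...
  T....
  T....
  TTF.F
  TTTFT
  TTTTT

TF...
T....
T....
TTF.F
TTTFT
TTTTT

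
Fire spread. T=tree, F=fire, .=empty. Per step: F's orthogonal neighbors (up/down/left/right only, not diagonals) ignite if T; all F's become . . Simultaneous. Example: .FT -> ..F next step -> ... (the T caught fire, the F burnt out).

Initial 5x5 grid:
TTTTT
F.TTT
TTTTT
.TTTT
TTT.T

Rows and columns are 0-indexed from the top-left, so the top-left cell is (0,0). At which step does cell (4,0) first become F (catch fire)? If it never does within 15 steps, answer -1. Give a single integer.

Step 1: cell (4,0)='T' (+2 fires, +1 burnt)
Step 2: cell (4,0)='T' (+2 fires, +2 burnt)
Step 3: cell (4,0)='T' (+3 fires, +2 burnt)
Step 4: cell (4,0)='T' (+5 fires, +3 burnt)
Step 5: cell (4,0)='F' (+6 fires, +5 burnt)
  -> target ignites at step 5
Step 6: cell (4,0)='.' (+2 fires, +6 burnt)
Step 7: cell (4,0)='.' (+1 fires, +2 burnt)
Step 8: cell (4,0)='.' (+0 fires, +1 burnt)
  fire out at step 8

5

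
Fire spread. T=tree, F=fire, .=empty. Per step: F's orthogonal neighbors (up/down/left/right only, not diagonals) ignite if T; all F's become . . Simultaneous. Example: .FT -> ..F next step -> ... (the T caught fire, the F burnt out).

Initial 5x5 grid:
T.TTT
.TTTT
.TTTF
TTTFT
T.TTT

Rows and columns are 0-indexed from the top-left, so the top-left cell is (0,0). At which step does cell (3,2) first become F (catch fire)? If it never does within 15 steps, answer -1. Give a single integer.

Step 1: cell (3,2)='F' (+5 fires, +2 burnt)
  -> target ignites at step 1
Step 2: cell (3,2)='.' (+6 fires, +5 burnt)
Step 3: cell (3,2)='.' (+4 fires, +6 burnt)
Step 4: cell (3,2)='.' (+3 fires, +4 burnt)
Step 5: cell (3,2)='.' (+0 fires, +3 burnt)
  fire out at step 5

1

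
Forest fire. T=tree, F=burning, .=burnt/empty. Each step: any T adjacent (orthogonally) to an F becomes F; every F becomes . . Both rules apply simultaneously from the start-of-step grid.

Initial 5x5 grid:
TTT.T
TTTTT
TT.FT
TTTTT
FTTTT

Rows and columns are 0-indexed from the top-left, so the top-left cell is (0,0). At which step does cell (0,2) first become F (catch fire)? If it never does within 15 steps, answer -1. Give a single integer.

Step 1: cell (0,2)='T' (+5 fires, +2 burnt)
Step 2: cell (0,2)='T' (+8 fires, +5 burnt)
Step 3: cell (0,2)='F' (+6 fires, +8 burnt)
  -> target ignites at step 3
Step 4: cell (0,2)='.' (+2 fires, +6 burnt)
Step 5: cell (0,2)='.' (+0 fires, +2 burnt)
  fire out at step 5

3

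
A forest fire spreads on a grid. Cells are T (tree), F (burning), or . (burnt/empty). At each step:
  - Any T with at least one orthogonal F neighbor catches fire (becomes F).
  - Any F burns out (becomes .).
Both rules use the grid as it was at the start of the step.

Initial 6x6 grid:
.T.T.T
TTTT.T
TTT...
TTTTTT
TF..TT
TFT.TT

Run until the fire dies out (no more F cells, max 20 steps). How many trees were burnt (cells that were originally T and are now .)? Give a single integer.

Step 1: +4 fires, +2 burnt (F count now 4)
Step 2: +3 fires, +4 burnt (F count now 3)
Step 3: +4 fires, +3 burnt (F count now 4)
Step 4: +4 fires, +4 burnt (F count now 4)
Step 5: +3 fires, +4 burnt (F count now 3)
Step 6: +3 fires, +3 burnt (F count now 3)
Step 7: +1 fires, +3 burnt (F count now 1)
Step 8: +0 fires, +1 burnt (F count now 0)
Fire out after step 8
Initially T: 24, now '.': 34
Total burnt (originally-T cells now '.'): 22

Answer: 22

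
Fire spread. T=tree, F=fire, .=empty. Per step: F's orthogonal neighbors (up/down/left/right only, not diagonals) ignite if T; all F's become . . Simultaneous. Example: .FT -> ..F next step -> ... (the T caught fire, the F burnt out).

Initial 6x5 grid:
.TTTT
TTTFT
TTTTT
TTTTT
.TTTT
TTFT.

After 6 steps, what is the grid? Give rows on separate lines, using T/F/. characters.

Step 1: 7 trees catch fire, 2 burn out
  .TTFT
  TTF.F
  TTTFT
  TTTTT
  .TFTT
  TF.F.
Step 2: 10 trees catch fire, 7 burn out
  .TF.F
  TF...
  TTF.F
  TTFFT
  .F.FT
  F....
Step 3: 6 trees catch fire, 10 burn out
  .F...
  F....
  TF...
  TF..F
  ....F
  .....
Step 4: 2 trees catch fire, 6 burn out
  .....
  .....
  F....
  F....
  .....
  .....
Step 5: 0 trees catch fire, 2 burn out
  .....
  .....
  .....
  .....
  .....
  .....
Step 6: 0 trees catch fire, 0 burn out
  .....
  .....
  .....
  .....
  .....
  .....

.....
.....
.....
.....
.....
.....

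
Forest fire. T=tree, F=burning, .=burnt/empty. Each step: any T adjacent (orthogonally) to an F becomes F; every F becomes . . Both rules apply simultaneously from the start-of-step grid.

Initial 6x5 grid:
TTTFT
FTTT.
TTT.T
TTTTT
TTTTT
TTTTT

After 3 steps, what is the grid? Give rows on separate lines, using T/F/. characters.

Step 1: 6 trees catch fire, 2 burn out
  FTF.F
  .FTF.
  FTT.T
  TTTTT
  TTTTT
  TTTTT
Step 2: 4 trees catch fire, 6 burn out
  .F...
  ..F..
  .FT.T
  FTTTT
  TTTTT
  TTTTT
Step 3: 3 trees catch fire, 4 burn out
  .....
  .....
  ..F.T
  .FTTT
  FTTTT
  TTTTT

.....
.....
..F.T
.FTTT
FTTTT
TTTTT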